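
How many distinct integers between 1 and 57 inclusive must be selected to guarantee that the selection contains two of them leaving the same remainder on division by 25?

By the pigeonhole principle, the 25 residue classes mod 25 are the pigeonholes.
With 25 integers one could put 1 in each residue class and have no class reach 2.
The 26th integer pushes some class to 2, so 25·1 + 1 = 26.

26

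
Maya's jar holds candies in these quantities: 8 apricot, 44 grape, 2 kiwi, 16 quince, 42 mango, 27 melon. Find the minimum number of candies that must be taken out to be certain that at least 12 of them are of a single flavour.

The 6 flavours are the holes; the candies drawn are the pigeons.
To avoid 12 of any one flavour, the worst case takes at most 11 of each flavour, or every candy of a flavour that has fewer than 11.
That gives 8 + 11 + 2 + 11 + 11 + 11 = 54 candies with no flavour reaching 12.
The next candy forces some flavour to 12, so 54 + 1 = 55.

55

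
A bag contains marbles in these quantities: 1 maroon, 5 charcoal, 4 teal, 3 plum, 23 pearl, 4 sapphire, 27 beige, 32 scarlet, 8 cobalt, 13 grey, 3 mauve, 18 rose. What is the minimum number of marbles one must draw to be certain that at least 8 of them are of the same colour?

An adversary could hand out at most 7 marbles per colour (6 colours run out sooner): 1 + 5 + 4 + 3 + 7 + 4 + 7 + 7 + 7 + 7 + 3 + 7 = 62 marbles and still no colour has 8.
One more marble lands in a colour already at 7, so 63 draws are enough and 62 are not.

63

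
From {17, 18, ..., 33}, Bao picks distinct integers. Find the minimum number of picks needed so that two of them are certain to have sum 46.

Two chosen integers sum to 46 exactly when both halves of some pair {x, 46−x} with 17 ≤ x ≤ 46−x ≤ 29 are chosen — 6 such pairs.
The remaining 5 elements (those with no distinct partner in range) can never complete a 46-sum, so the worst case takes all of them and one from each pair: 5 + 6 = 11.
By the pigeonhole principle, the 12th integer has to be the second member of some pair, so 11 + 1 = 12.

12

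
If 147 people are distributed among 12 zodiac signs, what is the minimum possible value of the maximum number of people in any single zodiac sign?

The 12 zodiac signs are the holes and the 147 people are the pigeons.
If every zodiac sign held at most 12 people, the total would be at most 12 × 12 = 144, which is less than 147.
So some zodiac sign holds at least ⌈147/12⌉ = 13 people.

13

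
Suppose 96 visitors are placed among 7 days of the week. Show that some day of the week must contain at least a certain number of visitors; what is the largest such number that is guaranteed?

Pigeonhole: the 7 days of the week are the holes and the 96 visitors are the pigeons.
If every day of the week held at most 13 visitors, the total would be at most 7 × 13 = 91, which is less than 96.
So some day of the week holds at least ⌈96/7⌉ = 14 visitors.

14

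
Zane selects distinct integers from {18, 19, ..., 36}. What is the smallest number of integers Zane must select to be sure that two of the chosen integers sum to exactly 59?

Group the elements by complementary pair {x, 59−x}: {23,36}, {24,35}, {25,34}, …, giving 7 two-element pairs and 5 integers whose partner 59−x falls outside [18,36].
Pigeonhole: treating each of those 12 groups as a pigeonhole, one can pick one integer per group — 12 integers — with no two summing to 59.
The 13th integer lands in an occupied pair, forcing a sum of 59.

13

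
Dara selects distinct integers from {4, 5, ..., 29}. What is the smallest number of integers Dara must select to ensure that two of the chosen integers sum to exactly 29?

Group the elements by complementary pair {x, 29−x}: {4,25}, {5,24}, {6,23}, …, giving 11 two-element pairs and 4 integers whose partner 29−x falls outside [4,29].
Treating each of those 15 groups as a pigeonhole, one can pick one integer per group — 15 integers — with no two summing to 29.
The 16th integer lands in an occupied pair, forcing a sum of 29.

16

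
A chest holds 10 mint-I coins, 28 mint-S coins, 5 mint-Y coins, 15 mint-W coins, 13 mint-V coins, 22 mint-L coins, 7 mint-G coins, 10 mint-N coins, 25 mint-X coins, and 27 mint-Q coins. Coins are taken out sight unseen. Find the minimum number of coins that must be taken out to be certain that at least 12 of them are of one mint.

99

The 10 mints are the holes; the coins drawn are the pigeons.
To avoid 12 of any one mint, the worst case takes at most 11 of each mint, or every coin of a mint that has fewer than 11.
That gives 10 + 11 + 5 + 11 + 11 + 11 + 7 + 10 + 11 + 11 = 98 coins with no mint reaching 12.
The next coin forces some mint to 12, so 98 + 1 = 99.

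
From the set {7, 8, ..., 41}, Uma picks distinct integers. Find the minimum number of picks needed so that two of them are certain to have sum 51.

A set avoiding the sum 51 can contain at most one of each pair {x, 51−x}, plus the 3 elements whose complement lies outside the range.
The integers 7, …, 25 (19 of them) are such a set: any two sum to at least 7+8 = 15 and at most 24+25 = 49 < 51.
Any 20th integer completes one of the 16 pairs, so 20 choices force a sum of 51.

20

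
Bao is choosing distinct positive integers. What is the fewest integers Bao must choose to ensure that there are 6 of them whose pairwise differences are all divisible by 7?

Integers whose pairwise differences are multiples of 7 are exactly those sharing a remainder mod 7. By pigeonhole, the 7 residue classes mod 7 are the pigeonholes.
With 35 integers one could put 5 in each residue class and have no class reach 6.
The 36th integer pushes some class to 6, so 7·5 + 1 = 36.

36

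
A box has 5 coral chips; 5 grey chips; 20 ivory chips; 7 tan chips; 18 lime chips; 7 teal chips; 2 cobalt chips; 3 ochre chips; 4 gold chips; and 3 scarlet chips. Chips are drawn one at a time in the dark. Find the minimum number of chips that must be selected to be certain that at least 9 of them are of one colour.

53

By pigeonhole, the 10 colours are the holes; the chips drawn are the pigeons.
To avoid 9 of any one colour, the worst case takes at most 8 of each colour, or every chip of a colour that has fewer than 8.
That gives 5 + 5 + 8 + 7 + 8 + 7 + 2 + 3 + 4 + 3 = 52 chips with no colour reaching 9.
The next chip forces some colour to 9, so 52 + 1 = 53.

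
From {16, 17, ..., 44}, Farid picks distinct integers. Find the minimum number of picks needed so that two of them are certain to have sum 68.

20

Group the elements by complementary pair {x, 68−x}: {24,44}, {25,43}, {26,42}, …, giving 10 two-element pairs, the single value 34 (it cannot pair with itself since the integers are distinct), and 8 integers whose partner 68−x falls outside [16,44].
By the pigeonhole principle, treating each of those 19 groups as a pigeonhole, one can pick one integer per group — 19 integers — with no two summing to 68.
The 20th integer lands in an occupied pair, forcing a sum of 68.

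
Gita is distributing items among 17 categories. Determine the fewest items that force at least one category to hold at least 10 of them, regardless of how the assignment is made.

154

With 153 items one could put exactly 9 in each of the 17 categories, and no category would reach 10.
One more item must land in a category that already has 9, giving it 10.
So 17 × 9 + 1 = 154 items are required.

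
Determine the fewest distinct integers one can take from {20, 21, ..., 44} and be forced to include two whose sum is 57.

Two chosen integers sum to 57 exactly when both halves of some pair {x, 57−x} with 20 ≤ x ≤ 57−x ≤ 37 are chosen — 9 such pairs.
The remaining 7 elements (those with no distinct partner in range) can never complete a 57-sum, so the worst case takes all of them and one from each pair: 7 + 9 = 16.
Pigeonhole: the 17th integer has to be the second member of some pair, so 16 + 1 = 17.

17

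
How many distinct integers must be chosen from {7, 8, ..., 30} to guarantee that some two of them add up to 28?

Group the elements by complementary pair {x, 28−x}: {7,21}, {8,20}, {9,19}, …, giving 7 two-element pairs; the single value 14 (it cannot pair with itself since the integers are distinct); and 9 integers whose partner 28−x falls outside [7,30].
By the pigeonhole principle, treating each of those 17 groups as a pigeonhole, one can pick one integer per group — 17 integers — with no two summing to 28.
The 18th integer lands in an occupied pair, forcing a sum of 28.

18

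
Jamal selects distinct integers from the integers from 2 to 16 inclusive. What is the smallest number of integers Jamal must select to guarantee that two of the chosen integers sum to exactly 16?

Group the elements by complementary pair {x, 16−x}: {2,14}, {3,13}, {4,12}, …, giving 6 two-element pairs, the single value 8 (it cannot pair with itself since the integers are distinct), and 2 integers whose partner 16−x falls outside [2,16].
Treating each of those 9 groups as a pigeonhole, one can pick one integer per group — 9 integers — with no two summing to 16.
The 10th integer lands in an occupied pair, forcing a sum of 16.

10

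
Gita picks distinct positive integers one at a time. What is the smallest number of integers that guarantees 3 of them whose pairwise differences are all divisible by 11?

Integers whose pairwise differences are multiples of 11 are exactly those sharing a remainder mod 11. By pigeonhole, the 11 residue classes mod 11 are the pigeonholes.
With 22 integers one could put 2 in each residue class and have no class reach 3.
The 23rd integer pushes some class to 3, so 11·2 + 1 = 23.

23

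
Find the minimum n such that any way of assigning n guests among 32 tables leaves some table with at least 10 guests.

289

With 288 guests one could put exactly 9 in each of the 32 tables, and no table would reach 10.
One more guest must land in a table that already has 9, giving it 10.
So 32 × 9 + 1 = 289 guests are required.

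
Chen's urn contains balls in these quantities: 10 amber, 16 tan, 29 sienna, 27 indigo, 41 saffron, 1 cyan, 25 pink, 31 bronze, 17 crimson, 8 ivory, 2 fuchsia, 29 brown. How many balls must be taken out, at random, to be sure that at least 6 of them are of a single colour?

By the pigeonhole principle, the 12 colours are the holes; the balls drawn are the pigeons.
To avoid 6 of any one colour, the worst case takes at most 5 of each colour, or every ball of a colour that has fewer than 5.
That gives 5 + 5 + 5 + 5 + 5 + 1 + 5 + 5 + 5 + 5 + 2 + 5 = 53 balls with no colour reaching 6.
The next ball forces some colour to 6, so 53 + 1 = 54.

54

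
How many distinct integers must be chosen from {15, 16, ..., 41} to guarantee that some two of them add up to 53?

Group the elements by complementary pair {x, 53−x}: {15,38}, {16,37}, {17,36}, …, giving 12 two-element pairs and 3 integers whose partner 53−x falls outside [15,41].
Pigeonhole: treating each of those 15 groups as a pigeonhole, one can pick one integer per group — 15 integers — with no two summing to 53.
The 16th integer lands in an occupied pair, forcing a sum of 53.

16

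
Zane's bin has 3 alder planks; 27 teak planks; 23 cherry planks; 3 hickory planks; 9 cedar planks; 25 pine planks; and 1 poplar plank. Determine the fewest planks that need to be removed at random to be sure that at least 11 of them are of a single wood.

An adversary could hand out at most 10 planks per wood (4 woods run out sooner): 3 + 10 + 10 + 3 + 9 + 10 + 1 = 46 planks and still no wood has 11.
One more plank lands in a wood already at 10, so 47 draws are enough and 46 are not.

47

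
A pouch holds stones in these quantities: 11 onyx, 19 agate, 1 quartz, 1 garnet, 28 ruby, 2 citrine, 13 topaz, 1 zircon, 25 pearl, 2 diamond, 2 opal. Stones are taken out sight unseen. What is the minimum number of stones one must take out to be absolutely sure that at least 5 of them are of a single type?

Pigeonhole: put each drawn stone into a box by type. The largest draw with every box below 5 takes min(count, 4) from each type; types with fewer than 4 contribute all they have.
Σ min(cᵢ, 4) = 4 + 4 + 1 + 1 + 4 + 2 + 4 + 1 + 4 + 2 + 2 = 29.
Draw number 29 + 1 = 30 must push one box to 5.

30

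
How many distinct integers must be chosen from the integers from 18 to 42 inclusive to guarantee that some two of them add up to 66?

17

Group the elements by complementary pair {x, 66−x}: {24,42}, {25,41}, {26,40}, …, giving 9 two-element pairs, the single value 33 (it cannot pair with itself since the integers are distinct), and 6 integers whose partner 66−x falls outside [18,42].
By pigeonhole, treating each of those 16 groups as a pigeonhole, one can pick one integer per group — 16 integers — with no two summing to 66.
The 17th integer lands in an occupied pair, forcing a sum of 66.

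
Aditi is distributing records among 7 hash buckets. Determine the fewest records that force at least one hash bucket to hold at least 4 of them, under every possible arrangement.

With 21 records one could put exactly 3 in each of the 7 hash buckets, and no hash bucket would reach 4.
By the pigeonhole principle, one more record must land in a hash bucket that already has 3, giving it 4.
So 7 × 3 + 1 = 22 records are required.

22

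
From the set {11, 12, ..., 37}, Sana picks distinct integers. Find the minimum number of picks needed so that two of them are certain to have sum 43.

17

A set avoiding the sum 43 can contain at most one of each pair {x, 43−x}, plus the 5 elements whose complement lies outside the range.
The integers 22, …, 37 (16 of them) are such a set: any two sum to at least 22+23 = 45 > 43.
By pigeonhole, any 17th integer completes one of the 11 pairs, so 17 choices force a sum of 43.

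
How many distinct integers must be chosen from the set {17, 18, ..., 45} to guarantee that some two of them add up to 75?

A set avoiding the sum 75 can contain at most one of each pair {x, 75−x}, plus the 13 elements whose complement lies outside the range.
The integers 17, …, 37 (21 of them) are such a set: any two sum to at least 17+18 = 35 and at most 36+37 = 73 < 75.
Pigeonhole: any 22nd integer completes one of the 8 pairs, so 22 choices force a sum of 75.

22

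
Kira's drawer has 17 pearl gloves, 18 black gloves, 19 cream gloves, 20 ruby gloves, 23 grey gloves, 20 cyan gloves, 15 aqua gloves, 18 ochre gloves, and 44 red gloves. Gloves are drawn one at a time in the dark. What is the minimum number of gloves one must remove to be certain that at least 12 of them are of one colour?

100

An adversary could hand out at most 11 gloves per colour: 11 + 11 + 11 + 11 + 11 + 11 + 11 + 11 + 11 = 99 gloves and still no colour has 12.
Pigeonhole: one more glove lands in a colour already at 11, so 100 draws are enough and 99 are not.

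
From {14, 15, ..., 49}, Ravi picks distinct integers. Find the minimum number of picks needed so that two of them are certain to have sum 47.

27

Group the elements by complementary pair {x, 47−x}: {14,33}, {15,32}, {16,31}, …, giving 10 two-element pairs and 16 integers whose partner 47−x falls outside [14,49].
By pigeonhole, treating each of those 26 groups as a pigeonhole, one can pick one integer per group — 26 integers — with no two summing to 47.
The 27th integer lands in an occupied pair, forcing a sum of 47.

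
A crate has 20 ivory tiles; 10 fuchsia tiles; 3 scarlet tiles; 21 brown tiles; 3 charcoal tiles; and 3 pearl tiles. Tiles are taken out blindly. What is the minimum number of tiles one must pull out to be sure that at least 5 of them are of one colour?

The 6 colours are the holes; the tiles drawn are the pigeons.
To avoid 5 of any one colour, the worst case takes at most 4 of each colour, or every tile of a colour that has fewer than 4.
That gives 4 + 4 + 3 + 4 + 3 + 3 = 21 tiles with no colour reaching 5.
The next tile forces some colour to 5, so 21 + 1 = 22.

22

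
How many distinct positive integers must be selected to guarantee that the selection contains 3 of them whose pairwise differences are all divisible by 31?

Integers whose pairwise differences are multiples of 31 are exactly those sharing a remainder mod 31. The 31 residue classes mod 31 are the pigeonholes.
With 62 integers one could put 2 in each residue class and have no class reach 3.
The 63rd integer pushes some class to 3, so 31·2 + 1 = 63.

63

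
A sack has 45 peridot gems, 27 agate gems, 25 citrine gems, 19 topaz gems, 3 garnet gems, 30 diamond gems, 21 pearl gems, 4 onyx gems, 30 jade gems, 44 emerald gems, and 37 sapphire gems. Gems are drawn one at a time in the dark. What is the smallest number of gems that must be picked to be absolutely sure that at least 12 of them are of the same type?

107

The 11 types are the holes; the gems drawn are the pigeons.
To avoid 12 of any one type, the worst case takes at most 11 of each type, or every gem of a type that has fewer than 11.
That gives 11 + 11 + 11 + 11 + 3 + 11 + 11 + 4 + 11 + 11 + 11 = 106 gems with no type reaching 12.
The next gem forces some type to 12, so 106 + 1 = 107.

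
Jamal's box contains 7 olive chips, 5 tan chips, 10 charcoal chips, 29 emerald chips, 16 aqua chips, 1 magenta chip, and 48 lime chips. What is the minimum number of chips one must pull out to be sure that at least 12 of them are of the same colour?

The 7 colours are the holes; the chips drawn are the pigeons.
To avoid 12 of any one colour, the worst case takes at most 11 of each colour, or every chip of a colour that has fewer than 11.
That gives 7 + 5 + 10 + 11 + 11 + 1 + 11 = 56 chips with no colour reaching 12.
The next chip forces some colour to 12, so 56 + 1 = 57.

57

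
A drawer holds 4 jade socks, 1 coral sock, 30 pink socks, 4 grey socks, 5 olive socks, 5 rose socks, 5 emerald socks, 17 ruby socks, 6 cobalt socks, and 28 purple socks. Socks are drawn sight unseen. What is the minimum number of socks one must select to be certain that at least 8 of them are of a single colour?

52

An adversary could hand out at most 7 socks per colour (7 colours run out sooner): 4 + 1 + 7 + 4 + 5 + 5 + 5 + 7 + 6 + 7 = 51 socks and still no colour has 8.
One more sock lands in a colour already at 7, so 52 draws are enough and 51 are not.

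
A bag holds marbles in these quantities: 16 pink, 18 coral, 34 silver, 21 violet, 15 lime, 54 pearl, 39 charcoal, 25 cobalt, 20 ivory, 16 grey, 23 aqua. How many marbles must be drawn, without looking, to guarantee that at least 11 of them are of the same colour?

111

The 11 colours are the holes; the marbles drawn are the pigeons.
To avoid 11 of any one colour, the worst case takes at most 10 of each colour.
That gives 10 + 10 + 10 + 10 + 10 + 10 + 10 + 10 + 10 + 10 + 10 = 110 marbles with no colour reaching 11.
The next marble forces some colour to 11, so 110 + 1 = 111.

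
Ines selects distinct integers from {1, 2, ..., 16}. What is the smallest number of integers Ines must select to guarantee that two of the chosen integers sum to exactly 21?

11

Group the elements by complementary pair {x, 21−x}: {5,16}, {6,15}, {7,14}, …, giving 6 two-element pairs and 4 integers whose partner 21−x falls outside [1,16].
By the pigeonhole principle, treating each of those 10 groups as a pigeonhole, one can pick one integer per group — 10 integers — with no two summing to 21.
The 11th integer lands in an occupied pair, forcing a sum of 21.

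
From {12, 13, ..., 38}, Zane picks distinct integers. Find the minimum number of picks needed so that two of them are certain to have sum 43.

18

A set avoiding the sum 43 can contain at most one of each pair {x, 43−x}, plus the 7 elements whose complement lies outside the range.
The integers 22, …, 38 (17 of them) are such a set: any two sum to at least 22+23 = 45 > 43.
Pigeonhole: any 18th integer completes one of the 10 pairs, so 18 choices force a sum of 43.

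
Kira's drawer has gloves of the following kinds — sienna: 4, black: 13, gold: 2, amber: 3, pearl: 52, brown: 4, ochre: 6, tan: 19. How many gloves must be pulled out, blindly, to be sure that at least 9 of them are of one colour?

44

The 8 colours are the holes; the gloves drawn are the pigeons.
To avoid 9 of any one colour, the worst case takes at most 8 of each colour, or every glove of a colour that has fewer than 8.
That gives 4 + 8 + 2 + 3 + 8 + 4 + 6 + 8 = 43 gloves with no colour reaching 9.
The next glove forces some colour to 9, so 43 + 1 = 44.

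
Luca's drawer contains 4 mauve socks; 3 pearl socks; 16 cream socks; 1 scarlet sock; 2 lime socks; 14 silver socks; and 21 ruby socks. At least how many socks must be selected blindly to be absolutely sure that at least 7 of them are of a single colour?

Pigeonhole: put each drawn sock into a box by colour. The largest draw with every box below 7 takes min(count, 6) from each colour; colours with fewer than 6 contribute all they have.
Σ min(cᵢ, 6) = 4 + 3 + 6 + 1 + 2 + 6 + 6 = 28.
Draw number 28 + 1 = 29 must push one box to 7.

29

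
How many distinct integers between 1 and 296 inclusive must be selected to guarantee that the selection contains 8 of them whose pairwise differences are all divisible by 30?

211

Integers whose pairwise differences are multiples of 30 are exactly those sharing a remainder mod 30. By pigeonhole, the 30 residue classes mod 30 are the pigeonholes.
With 210 integers one could put 7 in each residue class and have no class reach 8.
The 211th integer pushes some class to 8, so 30·7 + 1 = 211.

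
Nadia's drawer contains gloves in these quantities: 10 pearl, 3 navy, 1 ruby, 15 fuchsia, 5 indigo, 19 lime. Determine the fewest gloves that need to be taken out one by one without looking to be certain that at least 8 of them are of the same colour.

31

The 6 colours are the holes; the gloves drawn are the pigeons.
To avoid 8 of any one colour, the worst case takes at most 7 of each colour, or every glove of a colour that has fewer than 7.
That gives 7 + 3 + 1 + 7 + 5 + 7 = 30 gloves with no colour reaching 8.
The next glove forces some colour to 8, so 30 + 1 = 31.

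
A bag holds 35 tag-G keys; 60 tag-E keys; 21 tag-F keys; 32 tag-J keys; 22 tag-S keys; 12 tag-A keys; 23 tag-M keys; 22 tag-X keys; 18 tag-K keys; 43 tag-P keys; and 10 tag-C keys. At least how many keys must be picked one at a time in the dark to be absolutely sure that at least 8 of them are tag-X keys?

In the worst case for collecting tag-X keys, every non-tag-X key comes out first.
There are 35 + 60 + 21 + 32 + 22 + 12 + 23 + 18 + 43 + 10 = 276 non-tag-X keys altogether.
After those, each further key must be tag-X, so 276 + 8 = 284 draws guarantee 8 tag-X keys.

284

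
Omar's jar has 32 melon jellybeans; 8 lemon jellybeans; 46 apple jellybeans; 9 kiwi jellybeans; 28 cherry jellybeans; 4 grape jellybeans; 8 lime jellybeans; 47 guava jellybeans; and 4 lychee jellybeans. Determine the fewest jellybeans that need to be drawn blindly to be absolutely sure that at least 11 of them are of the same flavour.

By the pigeonhole principle, put each drawn jellybean into a box by flavour. The largest draw with every box below 11 takes min(count, 10) from each flavour; flavours with fewer than 10 contribute all they have.
Σ min(cᵢ, 10) = 10 + 8 + 10 + 9 + 10 + 4 + 8 + 10 + 4 = 73.
Draw number 73 + 1 = 74 must push one box to 11.

74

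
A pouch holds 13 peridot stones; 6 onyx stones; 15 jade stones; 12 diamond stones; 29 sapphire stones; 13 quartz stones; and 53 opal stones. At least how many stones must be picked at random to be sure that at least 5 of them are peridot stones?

In the worst case for collecting peridot stones, every non-peridot stone comes out first.
There are 6 + 15 + 12 + 29 + 13 + 53 = 128 non-peridot stones altogether.
After those, each further stone must be peridot, so 128 + 5 = 133 draws guarantee 5 peridot stones.

133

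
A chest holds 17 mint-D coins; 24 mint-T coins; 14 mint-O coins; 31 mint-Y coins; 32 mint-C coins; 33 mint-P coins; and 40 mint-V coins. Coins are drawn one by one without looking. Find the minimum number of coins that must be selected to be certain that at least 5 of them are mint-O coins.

In the worst case for collecting mint-O coins, every non-mint-O coin comes out first.
There are 17 + 24 + 31 + 32 + 33 + 40 = 177 non-mint-O coins altogether.
After those, each further coin must be mint-O, so 177 + 5 = 182 draws guarantee 5 mint-O coins.

182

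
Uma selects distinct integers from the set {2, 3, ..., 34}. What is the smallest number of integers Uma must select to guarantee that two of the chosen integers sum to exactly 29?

21

Two chosen integers sum to 29 exactly when both halves of some pair {x, 29−x} with 2 ≤ x ≤ 29−x ≤ 27 are chosen — 13 such pairs.
The remaining 7 elements (those with no distinct partner in range) can never complete a 29-sum, so the worst case takes all of them and one from each pair: 7 + 13 = 20.
The 21st integer has to be the second member of some pair, so 20 + 1 = 21.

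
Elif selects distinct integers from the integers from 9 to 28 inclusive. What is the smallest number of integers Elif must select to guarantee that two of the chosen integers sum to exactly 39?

12

Two chosen integers sum to 39 exactly when both halves of some pair {x, 39−x} with 11 ≤ x ≤ 39−x ≤ 28 are chosen — 9 such pairs.
The remaining 2 elements (those with no distinct partner in range) can never complete a 39-sum, so the worst case takes all of them and one from each pair: 2 + 9 = 11.
The 12th integer has to be the second member of some pair, so 11 + 1 = 12.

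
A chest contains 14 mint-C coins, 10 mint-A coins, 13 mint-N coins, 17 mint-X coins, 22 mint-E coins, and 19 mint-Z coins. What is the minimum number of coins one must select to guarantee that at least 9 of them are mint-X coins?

In the worst case for collecting mint-X coins, every non-mint-X coin comes out first.
There are 14 + 10 + 13 + 22 + 19 = 78 non-mint-X coins altogether.
After those, each further coin must be mint-X, so 78 + 9 = 87 draws guarantee 9 mint-X coins.

87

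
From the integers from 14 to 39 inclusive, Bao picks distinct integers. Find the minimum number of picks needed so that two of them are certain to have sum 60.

Two chosen integers sum to 60 exactly when both halves of some pair {x, 60−x} with 21 ≤ x ≤ 60−x ≤ 39 are chosen — 9 such pairs.
The remaining 8 elements (those with no distinct partner in range) can never complete a 60-sum, so the worst case takes all of them and one from each pair: 8 + 9 = 17.
By pigeonhole, the 18th integer has to be the second member of some pair, so 17 + 1 = 18.

18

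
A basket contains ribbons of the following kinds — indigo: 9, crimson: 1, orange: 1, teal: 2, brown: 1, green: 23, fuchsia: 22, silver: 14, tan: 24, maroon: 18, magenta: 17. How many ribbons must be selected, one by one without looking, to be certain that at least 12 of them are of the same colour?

An adversary could hand out at most 11 ribbons per colour (5 colours run out sooner): 9 + 1 + 1 + 2 + 1 + 11 + 11 + 11 + 11 + 11 + 11 = 80 ribbons and still no colour has 12.
One more ribbon lands in a colour already at 11, so 81 draws are enough and 80 are not.

81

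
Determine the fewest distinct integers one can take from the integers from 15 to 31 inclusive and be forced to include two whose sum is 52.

Group the elements by complementary pair {x, 52−x}: {21,31}, {22,30}, {23,29}, …, giving 5 two-element pairs, the single value 26 (it cannot pair with itself since the integers are distinct), and 6 integers whose partner 52−x falls outside [15,31].
Treating each of those 12 groups as a pigeonhole, one can pick one integer per group — 12 integers — with no two summing to 52.
The 13th integer lands in an occupied pair, forcing a sum of 52.

13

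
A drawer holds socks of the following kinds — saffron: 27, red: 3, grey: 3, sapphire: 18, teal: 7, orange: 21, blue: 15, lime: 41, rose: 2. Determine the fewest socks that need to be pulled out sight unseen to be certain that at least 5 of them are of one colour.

An adversary could hand out at most 4 socks per colour (red, grey, rose run out sooner): 4 + 3 + 3 + 4 + 4 + 4 + 4 + 4 + 2 = 32 socks and still no colour has 5.
By the pigeonhole principle, one more sock lands in a colour already at 4, so 33 draws are enough and 32 are not.

33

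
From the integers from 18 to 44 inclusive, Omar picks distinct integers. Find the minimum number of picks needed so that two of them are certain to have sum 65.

16

A set avoiding the sum 65 can contain at most one of each pair {x, 65−x}, plus the 3 elements whose complement lies outside the range.
The integers 18, …, 32 (15 of them) are such a set: any two sum to at least 18+19 = 37 and at most 31+32 = 63 < 65.
Pigeonhole: any 16th integer completes one of the 12 pairs, so 16 choices force a sum of 65.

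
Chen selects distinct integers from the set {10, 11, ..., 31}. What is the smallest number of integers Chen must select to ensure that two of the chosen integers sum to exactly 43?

A set avoiding the sum 43 can contain at most one of each pair {x, 43−x}, plus the 2 elements whose complement lies outside the range.
The integers 10, …, 21 (12 of them) are such a set: any two sum to at least 10+11 = 21 and at most 20+21 = 41 < 43.
Any 13th integer completes one of the 10 pairs, so 13 choices force a sum of 43.

13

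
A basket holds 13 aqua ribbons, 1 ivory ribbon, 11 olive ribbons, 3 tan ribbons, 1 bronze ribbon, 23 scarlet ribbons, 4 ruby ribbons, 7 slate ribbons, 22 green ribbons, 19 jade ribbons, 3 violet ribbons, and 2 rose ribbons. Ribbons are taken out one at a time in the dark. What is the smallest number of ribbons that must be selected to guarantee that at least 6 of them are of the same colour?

By the pigeonhole principle, put each drawn ribbon into a box by colour. The largest draw with every box below 6 takes min(count, 5) from each colour; colours with fewer than 5 contribute all they have.
Σ min(cᵢ, 5) = 5 + 1 + 5 + 3 + 1 + 5 + 4 + 5 + 5 + 5 + 3 + 2 = 44.
Draw number 44 + 1 = 45 must push one box to 6.

45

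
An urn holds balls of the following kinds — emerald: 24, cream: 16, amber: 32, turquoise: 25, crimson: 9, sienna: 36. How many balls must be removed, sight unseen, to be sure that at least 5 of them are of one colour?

By the pigeonhole principle, put each drawn ball into a box by colour. The largest draw with every box below 5 takes min(count, 4) from each colour.
Σ min(cᵢ, 4) = 4 + 4 + 4 + 4 + 4 + 4 = 24.
Draw number 24 + 1 = 25 must push one box to 5.

25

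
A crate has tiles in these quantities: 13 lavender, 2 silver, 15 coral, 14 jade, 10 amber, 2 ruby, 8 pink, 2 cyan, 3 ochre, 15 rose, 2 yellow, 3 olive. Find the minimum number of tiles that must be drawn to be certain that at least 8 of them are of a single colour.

An adversary could hand out at most 7 tiles per colour (6 colours run out sooner): 7 + 2 + 7 + 7 + 7 + 2 + 7 + 2 + 3 + 7 + 2 + 3 = 56 tiles and still no colour has 8.
One more tile lands in a colour already at 7, so 57 draws are enough and 56 are not.

57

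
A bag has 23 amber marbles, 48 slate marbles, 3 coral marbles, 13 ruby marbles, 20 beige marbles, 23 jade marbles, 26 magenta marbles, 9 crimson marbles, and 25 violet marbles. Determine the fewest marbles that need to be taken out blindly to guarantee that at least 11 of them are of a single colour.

An adversary could hand out at most 10 marbles per colour (coral, crimson run out sooner): 10 + 10 + 3 + 10 + 10 + 10 + 10 + 9 + 10 = 82 marbles and still no colour has 11.
By pigeonhole, one more marble lands in a colour already at 10, so 83 draws are enough and 82 are not.

83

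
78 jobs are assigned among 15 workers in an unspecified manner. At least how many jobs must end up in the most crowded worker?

The 15 workers are the holes and the 78 jobs are the pigeons.
If every worker held at most 5 jobs, the total would be at most 15 × 5 = 75, which is less than 78.
So some worker holds at least ⌈78/15⌉ = 6 jobs.

6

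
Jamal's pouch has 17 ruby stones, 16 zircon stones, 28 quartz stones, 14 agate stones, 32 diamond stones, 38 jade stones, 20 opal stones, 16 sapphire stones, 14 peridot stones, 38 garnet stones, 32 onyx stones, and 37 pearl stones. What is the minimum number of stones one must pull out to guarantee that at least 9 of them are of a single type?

97

By pigeonhole, the 12 types are the holes; the stones drawn are the pigeons.
To avoid 9 of any one type, the worst case takes at most 8 of each type.
That gives 8 + 8 + 8 + 8 + 8 + 8 + 8 + 8 + 8 + 8 + 8 + 8 = 96 stones with no type reaching 9.
The next stone forces some type to 9, so 96 + 1 = 97.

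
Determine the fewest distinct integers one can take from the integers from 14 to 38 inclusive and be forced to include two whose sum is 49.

Group the elements by complementary pair {x, 49−x}: {14,35}, {15,34}, {16,33}, …, giving 11 two-element pairs and 3 integers whose partner 49−x falls outside [14,38].
Treating each of those 14 groups as a pigeonhole, one can pick one integer per group — 14 integers — with no two summing to 49.
The 15th integer lands in an occupied pair, forcing a sum of 49.

15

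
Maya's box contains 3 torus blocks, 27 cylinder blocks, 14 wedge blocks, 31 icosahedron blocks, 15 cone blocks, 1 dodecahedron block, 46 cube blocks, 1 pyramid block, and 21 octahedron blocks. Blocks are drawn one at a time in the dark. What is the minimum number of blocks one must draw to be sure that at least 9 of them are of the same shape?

An adversary could hand out at most 8 blocks per shape (torus, dodecahedron, pyramid run out sooner): 3 + 8 + 8 + 8 + 8 + 1 + 8 + 1 + 8 = 53 blocks and still no shape has 9.
Pigeonhole: one more block lands in a shape already at 8, so 54 draws are enough and 53 are not.

54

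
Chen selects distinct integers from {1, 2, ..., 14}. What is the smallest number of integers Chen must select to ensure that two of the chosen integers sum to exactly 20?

Two chosen integers sum to 20 exactly when both halves of some pair {x, 20−x} with 6 ≤ x ≤ 20−x ≤ 14 are chosen — 4 such pairs.
The remaining 6 elements (those with no distinct partner in range) can never complete a 20-sum, so the worst case takes all of them and one from each pair: 6 + 4 = 10.
The 11th integer has to be the second member of some pair, so 10 + 1 = 11.

11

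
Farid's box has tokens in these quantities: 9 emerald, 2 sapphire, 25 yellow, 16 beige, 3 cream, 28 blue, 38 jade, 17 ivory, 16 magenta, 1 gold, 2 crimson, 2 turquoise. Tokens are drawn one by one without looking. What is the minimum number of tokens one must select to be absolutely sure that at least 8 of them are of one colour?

60

Put each drawn token into a box by colour. The largest draw with every box below 8 takes min(count, 7) from each colour; colours with fewer than 7 contribute all they have.
Σ min(cᵢ, 7) = 7 + 2 + 7 + 7 + 3 + 7 + 7 + 7 + 7 + 1 + 2 + 2 = 59.
Draw number 59 + 1 = 60 must push one box to 8.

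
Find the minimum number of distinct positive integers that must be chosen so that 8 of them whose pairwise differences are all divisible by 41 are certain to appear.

Integers whose pairwise differences are multiples of 41 are exactly those sharing a remainder mod 41. The 41 residue classes mod 41 are the pigeonholes.
With 287 integers one could put 7 in each residue class and have no class reach 8.
The 288th integer pushes some class to 8, so 41·7 + 1 = 288.

288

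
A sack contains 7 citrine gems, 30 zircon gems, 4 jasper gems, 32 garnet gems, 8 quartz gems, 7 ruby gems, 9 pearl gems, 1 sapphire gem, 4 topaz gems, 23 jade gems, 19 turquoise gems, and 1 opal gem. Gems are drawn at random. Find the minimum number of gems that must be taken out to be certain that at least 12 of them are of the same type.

Put each drawn gem into a box by type. The largest draw with every box below 12 takes min(count, 11) from each type; types with fewer than 11 contribute all they have.
Σ min(cᵢ, 11) = 7 + 11 + 4 + 11 + 8 + 7 + 9 + 1 + 4 + 11 + 11 + 1 = 85.
Draw number 85 + 1 = 86 must push one box to 12.

86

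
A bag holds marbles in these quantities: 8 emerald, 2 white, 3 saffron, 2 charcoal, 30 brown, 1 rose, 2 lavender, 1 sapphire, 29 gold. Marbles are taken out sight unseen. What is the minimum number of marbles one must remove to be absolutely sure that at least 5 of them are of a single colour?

An adversary could hand out at most 4 marbles per colour (6 colours run out sooner): 4 + 2 + 3 + 2 + 4 + 1 + 2 + 1 + 4 = 23 marbles and still no colour has 5.
Pigeonhole: one more marble lands in a colour already at 4, so 24 draws are enough and 23 are not.

24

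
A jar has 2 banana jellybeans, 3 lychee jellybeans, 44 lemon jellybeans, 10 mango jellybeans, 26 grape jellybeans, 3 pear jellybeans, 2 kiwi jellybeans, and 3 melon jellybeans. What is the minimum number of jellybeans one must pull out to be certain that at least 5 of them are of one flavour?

Put each drawn jellybean into a box by flavour. The largest draw with every box below 5 takes min(count, 4) from each flavour; flavours with fewer than 4 contribute all they have.
Σ min(cᵢ, 4) = 2 + 3 + 4 + 4 + 4 + 3 + 2 + 3 = 25.
Draw number 25 + 1 = 26 must push one box to 5.

26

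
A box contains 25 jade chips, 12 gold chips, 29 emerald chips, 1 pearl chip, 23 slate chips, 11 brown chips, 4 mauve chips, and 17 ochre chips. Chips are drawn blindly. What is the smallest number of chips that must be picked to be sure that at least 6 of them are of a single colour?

An adversary could hand out at most 5 chips per colour (pearl, mauve run out sooner): 5 + 5 + 5 + 1 + 5 + 5 + 4 + 5 = 35 chips and still no colour has 6.
By the pigeonhole principle, one more chip lands in a colour already at 5, so 36 draws are enough and 35 are not.

36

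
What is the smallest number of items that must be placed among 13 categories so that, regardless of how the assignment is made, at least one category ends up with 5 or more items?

With 52 items one could put exactly 4 in each of the 13 categories, and no category would reach 5.
By the pigeonhole principle, one more item must land in a category that already has 4, giving it 5.
So 13 × 4 + 1 = 53 items are required.

53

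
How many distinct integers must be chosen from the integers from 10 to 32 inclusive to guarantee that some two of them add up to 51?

A set avoiding the sum 51 can contain at most one of each pair {x, 51−x}, plus the 9 elements whose complement lies outside the range.
The integers 10, …, 25 (16 of them) are such a set: any two sum to at least 10+11 = 21 and at most 24+25 = 49 < 51.
Any 17th integer completes one of the 7 pairs, so 17 choices force a sum of 51.

17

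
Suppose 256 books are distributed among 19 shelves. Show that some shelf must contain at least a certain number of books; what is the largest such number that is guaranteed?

14

The 19 shelves are the holes and the 256 books are the pigeons.
If every shelf held at most 13 books, the total would be at most 19 × 13 = 247, which is less than 256.
So some shelf holds at least ⌈256/19⌉ = 14 books.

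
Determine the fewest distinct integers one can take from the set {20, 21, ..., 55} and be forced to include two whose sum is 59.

27

Group the elements by complementary pair {x, 59−x}: {20,39}, {21,38}, {22,37}, …, giving 10 two-element pairs and 16 integers whose partner 59−x falls outside [20,55].
Treating each of those 26 groups as a pigeonhole, one can pick one integer per group — 26 integers — with no two summing to 59.
The 27th integer lands in an occupied pair, forcing a sum of 59.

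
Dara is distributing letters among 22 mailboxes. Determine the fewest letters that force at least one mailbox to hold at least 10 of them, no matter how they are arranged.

With 198 letters one could put exactly 9 in each of the 22 mailboxes, and no mailbox would reach 10.
By pigeonhole, one more letter must land in a mailbox that already has 9, giving it 10.
So 22 × 9 + 1 = 199 letters are required.

199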